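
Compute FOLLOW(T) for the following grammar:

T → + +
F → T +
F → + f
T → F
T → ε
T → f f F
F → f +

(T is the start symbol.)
{ $, '+' }

To compute FOLLOW(T), find every occurrence of T on a right-hand side N → α T β: add FIRST(β) \ {ε}, and if β is empty or nullable also add FOLLOW(N). Iterate to a fixed point.

T is the start symbol, so $ ∈ FOLLOW(T).
In F → T +: T is followed by '+', add FIRST('+') \ {ε} = { '+' }

Taking the union: FOLLOW(T) = { $, '+' }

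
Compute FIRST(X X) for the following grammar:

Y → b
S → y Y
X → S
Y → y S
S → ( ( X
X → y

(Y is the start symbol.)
{ '(', 'y' }

FIRST sets of the non-terminals involved (from the grammar, by fixed-point iteration):
  FIRST(X) = { '(', 'y' }

To compute FIRST(X X), process the symbols left to right:
Symbol X is a non-terminal. Add FIRST(X) \ {ε} = { '(', 'y' }
X is not nullable (ε ∉ FIRST(X)), so stop here.
FIRST(X X) = { '(', 'y' }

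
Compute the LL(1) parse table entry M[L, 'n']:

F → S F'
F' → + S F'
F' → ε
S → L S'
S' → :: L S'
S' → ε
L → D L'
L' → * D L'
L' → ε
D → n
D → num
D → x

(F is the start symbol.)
To find M[L, 'n'], we find productions for L where 'n' is in the predict set (PREDICT(N → α) = (FIRST(α) \ {ε}) ∪ (FOLLOW(N) if α ⇒* ε)).

Relevant sets:
  FIRST(D) = { 'n', 'num', 'x' }

L → D L': PREDICT = { 'n', 'num', 'x' }
  'n' is in predict set, so this production goes in M[L, 'n']

M[L, 'n'] = L → D L'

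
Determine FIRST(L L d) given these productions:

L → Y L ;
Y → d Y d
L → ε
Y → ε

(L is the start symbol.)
FIRST sets of the non-terminals involved (from the grammar, by fixed-point iteration):
  FIRST(L) = { ';', 'd', ε }

To compute FIRST(L L d), process the symbols left to right:
Symbol L is a non-terminal. Add FIRST(L) \ {ε} = { ';', 'd' }
L is nullable (ε ∈ FIRST(L)), continue to the next symbol.
Symbol L is a non-terminal. Add FIRST(L) \ {ε} = { ';', 'd' }
L is nullable (ε ∈ FIRST(L)), continue to the next symbol.
Symbol d is a terminal. Add 'd' and stop.
FIRST(L L d) = { ';', 'd' }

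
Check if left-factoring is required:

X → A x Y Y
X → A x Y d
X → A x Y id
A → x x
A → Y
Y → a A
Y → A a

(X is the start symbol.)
Yes, X has productions with common prefix 'A x Y'

Left-factoring is needed when two productions for the same non-terminal
share a common prefix on the right-hand side.

Productions for X:
  X → A x Y Y
  X → A x Y d
  X → A x Y id
Productions for A:
  A → x x
  A → Y
Productions for Y:
  Y → a A
  Y → A a

Found common prefix 'A x Y' in productions for X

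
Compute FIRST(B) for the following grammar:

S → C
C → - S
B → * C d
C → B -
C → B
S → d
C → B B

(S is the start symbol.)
To compute FIRST(B), examine every production with B on the left-hand side, reading each right-hand side left to right until a non-nullable symbol is reached.

From B → * C d:
  - '*' is a terminal: add '*' and stop

Collecting: FIRST(B) = { '*' }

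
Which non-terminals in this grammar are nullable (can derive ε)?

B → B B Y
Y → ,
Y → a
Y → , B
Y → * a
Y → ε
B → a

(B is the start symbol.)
A non-terminal is nullable if it can derive ε (the empty string): either it has an ε-production, or it has a production whose right-hand side consists entirely of nullable non-terminals.

ε-productions: Y → ε
So Y is immediately nullable.
No further non-terminal can be added: every production for the remaining non-terminals contains a terminal or a non-nullable non-terminal.
Nullable = { 'Y' }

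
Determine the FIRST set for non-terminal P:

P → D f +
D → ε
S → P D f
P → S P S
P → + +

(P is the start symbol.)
{ '+', 'f' }

FIRST sets of the other non-terminals involved (by the same procedure, iterated to a fixed point):
  FIRST(D) = { ε }
  FIRST(S) = { '+', 'f' }

From P → D f +:
  - D is a non-terminal: add FIRST(D) \ {ε} = { }
    D is nullable, so continue to the next symbol
  - f is a terminal: add 'f' and stop
From P → S P S:
  - S is a non-terminal: add FIRST(S) \ {ε} = { '+', 'f' }
    S is not nullable, so stop
From P → + +:
  - '+' is a terminal: add '+' and stop

Collecting: FIRST(P) = { '+', 'f' }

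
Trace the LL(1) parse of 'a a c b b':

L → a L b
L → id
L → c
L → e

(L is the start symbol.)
LL(1) parsing maintains a stack (initially the start symbol over $) and the input. At each step: if the stack top is a terminal, match it against the current input token; if it is a non-terminal N, replace it with the RHS of M[N, lookahead] (the unique production whose predict set contains the lookahead).

Stack is shown with the top on the left.

Stack      Input        Action
------------------------------
L $        a a c b b $  output L → a L b
a L b $    a a c b b $  match 'a'
L b $      a c b b $    output L → a L b
a L b b $  a c b b $    match 'a'
L b b $    c b b $      output L → c
c b b $    c b b $      match 'c'
b b $      b b $        match 'b'
b $        b $          match 'b'
$          $            accept

The string is accepted.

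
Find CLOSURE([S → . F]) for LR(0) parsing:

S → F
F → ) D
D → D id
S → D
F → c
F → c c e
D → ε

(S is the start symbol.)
To compute CLOSURE, for each item [A → α.Bβ] where B is a non-terminal, add [B → .γ] for all productions B → γ; repeat for the newly added items until nothing changes.

Start with: [S → . F]
  [S → . F] has the dot before F: add [F → . ) D], [F → . c], [F → . c c e]
No further items can be added.

CLOSURE = { [F → . ) D], [F → . c c e], [F → . c], [S → . F] }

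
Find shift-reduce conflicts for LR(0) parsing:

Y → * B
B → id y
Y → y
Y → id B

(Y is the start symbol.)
A shift-reduce conflict occurs when an LR(0) state has both:
  - a complete (reduce) item [A → α .] (dot at the end), and
  - a shift item [B → β . c γ] (dot before a terminal).

Augment with Y' → Y and build the canonical LR(0) collection (I0 = CLOSURE({[Y' → . Y]}), then GOTO on every symbol after a dot until no new states appear). It has 9 states:
  I0: { [Y → . * B], [Y → . id B], [Y → . y], [Y' → . Y] }  — shift
  I1: { [B → . id y], [Y → * . B] }  — shift
  I2: { [Y' → Y .] }  — accept
  I3: { [B → . id y], [Y → id . B] }  — shift
  I4: { [Y → y .] }  — reduce
  I5: { [Y → id B .] }  — reduce
  I6: { [B → id . y] }  — shift
  I7: { [B → id y .] }  — reduce
  I8: { [Y → * B .] }  — reduce

No state contains both a complete item and a shift item.

Answer: No shift-reduce conflicts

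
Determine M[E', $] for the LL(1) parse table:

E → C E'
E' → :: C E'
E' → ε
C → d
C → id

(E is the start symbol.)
E' → ε

To find M[E', $], we find productions for E' where $ is in the predict set (PREDICT(N → α) = (FIRST(α) \ {ε}) ∪ (FOLLOW(N) if α ⇒* ε)).

Relevant sets:
  FOLLOW(E') = { $ }

E' → :: C E': PREDICT = { '::' }
E' → ε: PREDICT = { $ }
  $ is in predict set, so this production goes in M[E', $]

M[E', $] = E' → ε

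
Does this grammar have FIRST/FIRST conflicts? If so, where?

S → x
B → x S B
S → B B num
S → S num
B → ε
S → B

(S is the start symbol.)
A FIRST/FIRST conflict occurs when two productions N → α and N → β for the same non-terminal have FIRST(α) ∩ FIRST(β) ≠ ∅ (with ε ∈ FIRST of a nullable right-hand side, so two nullable alternatives also conflict).

FIRST sets of the non-terminals at (or reachable through a nullable prefix from) the front of some alternative:
  FIRST(B) = { 'x', ε }
  FIRST(S) = { 'num', 'x', ε }

Productions for S:
  S → x: FIRST = { 'x' }
  S → B B num: FIRST = { 'num', 'x' }
  S → S num: FIRST = { 'num', 'x' }
  S → B: FIRST = { 'x', ε }
Productions for B:
  B → x S B: FIRST = { 'x' }
  B → ε: FIRST = { ε }

Conflict for S: S → x and S → B B num
  Overlap: { 'x' }
Conflict for S: S → x and S → S num
  Overlap: { 'x' }
Conflict for S: S → x and S → B
  Overlap: { 'x' }
Conflict for S: S → B B num and S → S num
  Overlap: { 'num', 'x' }
Conflict for S: S → B B num and S → B
  Overlap: { 'x' }
Conflict for S: S → S num and S → B
  Overlap: { 'x' }

Answer: Yes. S → x / S → B B num on { 'x' }; S → x / S → S num on { 'x' }; S → x / S → B on { 'x' }; S → B B num / S → S num on { 'num', 'x' }; S → B B num / S → B on { 'x' }; S → S num / S → B on { 'x' }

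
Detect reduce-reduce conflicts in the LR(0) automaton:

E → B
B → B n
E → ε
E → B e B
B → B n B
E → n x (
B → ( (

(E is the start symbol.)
Augment with E' → E and build the canonical LR(0) collection (I0 = CLOSURE({[E' → . E]}), then GOTO on every symbol after a dot until no new states appear). It has 12 states:
  I0: { [B → . ( (], [B → . B n B], [B → . B n], [E → . B e B], [E → . B], [E → . n x (], [E → .], [E' → . E] }  — shift, reduce
  I1: { [B → ( . (] }  — shift
  I2: { [B → B . n B], [B → B . n], [E → B . e B], [E → B .] }  — shift, reduce
  I3: { [E' → E .] }  — accept
  I4: { [E → n . x (] }  — shift
  I5: { [E → n x . (] }  — shift
  I6: { [E → n x ( .] }  — reduce
  I7: { [B → . ( (], [B → . B n B], [B → . B n], [E → B e . B] }  — shift
  I8: { [B → . ( (], [B → . B n B], [B → . B n], [B → B n . B], [B → B n .] }  — shift, reduce
  I9: { [B → B . n B], [B → B . n], [B → B n B .] }  — shift, reduce
  I10: { [B → B . n B], [B → B . n], [E → B e B .] }  — shift, reduce
  I11: { [B → ( ( .] }  — reduce

No state contains more than one complete item.

Answer: No reduce-reduce conflicts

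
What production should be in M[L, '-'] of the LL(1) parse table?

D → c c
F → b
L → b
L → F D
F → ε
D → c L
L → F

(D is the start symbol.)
To find M[L, '-'], we find productions for L where '-' is in the predict set (PREDICT(N → α) = (FIRST(α) \ {ε}) ∪ (FOLLOW(N) if α ⇒* ε)).

Relevant sets:
  FIRST(F) = { 'b', ε }
  FIRST(D) = { 'c' }
  FOLLOW(L) = { $ }

L → b: PREDICT = { 'b' }
L → F D: PREDICT = { 'b', 'c' }
L → F: PREDICT = { $, 'b' }

M[L, '-'] is empty (no production applies)

Answer: Empty (error entry)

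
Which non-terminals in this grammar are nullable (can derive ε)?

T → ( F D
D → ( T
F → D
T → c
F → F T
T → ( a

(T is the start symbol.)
There are no ε-productions, so no non-terminal can derive ε.
No non-terminals are nullable.

Answer: None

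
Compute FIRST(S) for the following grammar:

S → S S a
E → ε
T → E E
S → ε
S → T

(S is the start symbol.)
{ 'a', ε }

FIRST sets of the other non-terminals involved (by the same procedure, iterated to a fixed point):
  FIRST(T) = { ε }

From S → S S a:
  - S is the symbol being defined: contributes nothing new
    S is nullable, so continue to the next symbol
  - S is the symbol being defined: contributes nothing new
    S is nullable, so continue to the next symbol
  - a is a terminal: add 'a' and stop
From S → ε:
  - ε-production, so ε ∈ FIRST(S)
From S → T:
  - T is a non-terminal: add FIRST(T) \ {ε} = { }
    T is nullable and nothing follows, so the whole right-hand side can vanish: ε ∈ FIRST(S)

Collecting: FIRST(S) = { 'a', ε }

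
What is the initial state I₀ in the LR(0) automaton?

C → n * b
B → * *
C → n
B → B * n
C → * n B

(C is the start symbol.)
First, augment the grammar with C' → C
I₀ = CLOSURE({ [C' → . C] }):
  [C' → . C] has the dot before C: add [C → . n * b], [C → . n], [C → . * n B]
No further items can be added.

I₀ = { [C → . * n B], [C → . n * b], [C → . n], [C' → . C] }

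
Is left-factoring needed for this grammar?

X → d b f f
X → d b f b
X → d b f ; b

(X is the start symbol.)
Yes, X has productions with common prefix 'd b f'

Left-factoring is needed when two productions for the same non-terminal
share a common prefix on the right-hand side.

Productions for X:
  X → d b f f
  X → d b f b
  X → d b f ; b

Found common prefix 'd b f' in productions for X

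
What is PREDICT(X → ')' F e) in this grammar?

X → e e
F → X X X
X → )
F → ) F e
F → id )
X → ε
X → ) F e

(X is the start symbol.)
{ ')' }

PREDICT(X → ')' F e) = (FIRST(RHS) \ {ε}) ∪ (FOLLOW(X) if ε ∈ FIRST(RHS), i.e. RHS ⇒* ε)
FIRST(')' F e) = { ')' }
ε ∉ FIRST(')' F e), so FOLLOW(X) is not added.
PREDICT(X → ')' F e) = { ')' }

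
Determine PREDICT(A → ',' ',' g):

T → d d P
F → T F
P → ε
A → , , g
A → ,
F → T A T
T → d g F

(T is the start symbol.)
{ ',' }

PREDICT(A → ',' ',' g) = (FIRST(RHS) \ {ε}) ∪ (FOLLOW(A) if ε ∈ FIRST(RHS), i.e. RHS ⇒* ε)
FIRST(',' ',' g) = { ',' }
ε ∉ FIRST(',' ',' g), so FOLLOW(A) is not added.
PREDICT(A → ',' ',' g) = { ',' }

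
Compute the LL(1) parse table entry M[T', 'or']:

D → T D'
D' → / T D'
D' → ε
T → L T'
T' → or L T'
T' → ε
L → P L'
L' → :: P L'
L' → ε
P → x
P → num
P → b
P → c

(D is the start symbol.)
T' → or L T'

To find M[T', 'or'], we find productions for T' where 'or' is in the predict set (PREDICT(N → α) = (FIRST(α) \ {ε}) ∪ (FOLLOW(N) if α ⇒* ε)).

Relevant sets:
  FOLLOW(T') = { $, '/' }

T' → or L T': PREDICT = { 'or' }
  'or' is in predict set, so this production goes in M[T', 'or']
T' → ε: PREDICT = { $, '/' }

M[T', 'or'] = T' → or L T'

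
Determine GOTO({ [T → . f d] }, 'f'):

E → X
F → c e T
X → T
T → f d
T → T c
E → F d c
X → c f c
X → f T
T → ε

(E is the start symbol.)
{ [T → f . d] }

GOTO(I, 'f') = CLOSURE({ [A → αX.β] : [A → α.Xβ] ∈ I, X = 'f' })

Items with dot before 'f', with the dot advanced:
  [T → . f d] → [T → f . d]
Closure adds nothing (no advanced item has the dot before a non-terminal).

GOTO = { [T → f . d] }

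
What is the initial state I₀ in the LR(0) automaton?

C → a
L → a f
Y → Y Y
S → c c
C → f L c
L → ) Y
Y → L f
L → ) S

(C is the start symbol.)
{ [C → . a], [C → . f L c], [C' → . C] }

First, augment the grammar with C' → C
I₀ = CLOSURE({ [C' → . C] }):
  [C' → . C] has the dot before C: add [C → . a], [C → . f L c]
No further items can be added.

I₀ = { [C → . a], [C → . f L c], [C' → . C] }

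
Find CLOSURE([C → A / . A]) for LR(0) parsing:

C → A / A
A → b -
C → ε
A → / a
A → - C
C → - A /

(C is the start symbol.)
Start with: [C → A / . A]
  [C → A / . A] has the dot before A: add [A → . b -], [A → . / a], [A → . - C]
No further items can be added.

CLOSURE = { [A → . - C], [A → . / a], [A → . b -], [C → A / . A] }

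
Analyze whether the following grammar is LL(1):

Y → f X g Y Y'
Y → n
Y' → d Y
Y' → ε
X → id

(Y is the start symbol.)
No. Predict set conflict for Y': { 'd' }

A grammar is LL(1) if for each non-terminal N with multiple productions, the predict sets of those productions are pairwise disjoint, where PREDICT(N → α) = (FIRST(α) \ {ε}) ∪ (FOLLOW(N) if α ⇒* ε).

Relevant sets:
  FOLLOW(Y') = { $, 'd' }

For Y:
  PREDICT(Y → f X g Y Y') = { 'f' }
  PREDICT(Y → n) = { 'n' }
For Y':
  PREDICT(Y' → d Y) = { 'd' }
  PREDICT(Y' → ε) = { $, 'd' }
X has a single production, so nothing to check there.

Conflict found: Predict set conflict for Y': { 'd' }
The grammar is NOT LL(1).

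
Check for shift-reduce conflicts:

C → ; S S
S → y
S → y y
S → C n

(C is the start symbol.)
Yes — I5: [S → y .] vs [S → y . y]

A shift-reduce conflict occurs when an LR(0) state has both:
  - a complete (reduce) item [A → α .] (dot at the end), and
  - a shift item [B → β . c γ] (dot before a terminal).

Augment with C' → C and build the canonical LR(0) collection (I0 = CLOSURE({[C' → . C]}), then GOTO on every symbol after a dot until no new states appear). It has 9 states:
  I0: { [C → . ; S S], [C' → . C] }  — shift
  I1: { [C → . ; S S], [C → ; . S S], [S → . C n], [S → . y y], [S → . y] }  — shift
  I2: { [C' → C .] }  — accept
  I3: { [S → C . n] }  — shift
  I4: { [C → . ; S S], [C → ; S . S], [S → . C n], [S → . y y], [S → . y] }  — shift
  I5: { [S → y . y], [S → y .] }  — shift, reduce
  I6: { [S → y y .] }  — reduce
  I7: { [C → ; S S .] }  — reduce
  I8: { [S → C n .] }  — reduce

I5 contains reduce item [S → y .] and shift item [S → y . y] — shift-reduce conflict.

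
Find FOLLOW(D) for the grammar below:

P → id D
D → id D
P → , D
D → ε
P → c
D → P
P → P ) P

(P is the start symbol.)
{ $, ')' }

To compute FOLLOW(D), find every occurrence of D on a right-hand side N → α D β: add FIRST(β) \ {ε}, and if β is empty or nullable also add FOLLOW(N). Iterate to a fixed point.

In P → id D: D is at the end, add FOLLOW(P)
In D → id D: D is at the end; this adds FOLLOW(D) to itself — nothing new
In P → , D: D is at the end, add FOLLOW(P)

The FOLLOW sets referred to above (computed the same way, to a fixed point):
  FOLLOW(P) = { $, ')' }

Taking the union: FOLLOW(D) = { $, ')' }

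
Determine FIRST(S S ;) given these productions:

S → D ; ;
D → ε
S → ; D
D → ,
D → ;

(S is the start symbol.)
FIRST sets of the non-terminals involved (from the grammar, by fixed-point iteration):
  FIRST(S) = { ',', ';' }

To compute FIRST(S S ;), process the symbols left to right:
Symbol S is a non-terminal. Add FIRST(S) \ {ε} = { ',', ';' }
S is not nullable (ε ∉ FIRST(S)), so stop here.
FIRST(S S ;) = { ',', ';' }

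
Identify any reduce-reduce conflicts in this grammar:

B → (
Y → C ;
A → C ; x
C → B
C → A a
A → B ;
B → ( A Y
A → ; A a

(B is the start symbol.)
A reduce-reduce conflict occurs when an LR(0) state has two complete items [A → α .] and [B → β .] — both call for a reduction, and with no lookahead the parser cannot choose between them.

Augment with B' → B and build the canonical LR(0) collection (I0 = CLOSURE({[B' → . B]}), then GOTO on every symbol after a dot until no new states appear). It has 17 states:
  I0: { [B → . ( A Y], [B → . (], [B' → . B] }  — shift
  I1: { [A → . ; A a], [A → . B ;], [A → . C ; x], [B → ( . A Y], [B → ( .], [B → . ( A Y], [B → . (], [C → . A a], [C → . B] }  — shift, reduce
  I2: { [B' → B .] }  — accept
  I3: { [A → . ; A a], [A → . B ;], [A → . C ; x], [A → ; . A a], [B → . ( A Y], [B → . (], [C → . A a], [C → . B] }  — shift
  I4: { [A → . ; A a], [A → . B ;], [A → . C ; x], [B → ( A . Y], [B → . ( A Y], [B → . (], [C → . A a], [C → . B], [C → A . a], [Y → . C ;] }  — shift
  I5: { [A → B . ;], [C → B .] }  — shift, reduce
  I6: { [A → C . ; x] }  — shift
  I7: { [A → C ; . x] }  — shift
  I8: { [A → C ; x .] }  — reduce
  I9: { [A → B ; .] }  — reduce
  I10: { [C → A . a] }  — shift
  I11: { [A → C . ; x], [Y → C . ;] }  — shift
  I12: { [B → ( A Y .] }  — reduce
  I13: { [C → A a .] }  — reduce
  I14: { [A → C ; . x], [Y → C ; .] }  — shift, reduce
  I15: { [A → ; A . a], [C → A . a] }  — shift
  I16: { [A → ; A a .], [C → A a .] }  — 2 reduces

I16 contains complete items [A → ; A a .], [C → A a .] — reduce-reduce conflict.

Answer: Yes — I16: [A → ; A a .] vs [C → A a .]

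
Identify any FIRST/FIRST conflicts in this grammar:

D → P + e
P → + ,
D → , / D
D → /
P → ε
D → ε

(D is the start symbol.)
FIRST sets of the non-terminals at (or reachable through a nullable prefix from) the front of some alternative:
  FIRST(P) = { '+', ε }

Productions for D:
  D → P + e: FIRST = { '+' }
  D → , / D: FIRST = { ',' }
  D → /: FIRST = { '/' }
  D → ε: FIRST = { ε }
Productions for P:
  P → + ,: FIRST = { '+' }
  P → ε: FIRST = { ε }

All alternatives of each non-terminal have pairwise disjoint FIRST sets.

Answer: No FIRST/FIRST conflicts.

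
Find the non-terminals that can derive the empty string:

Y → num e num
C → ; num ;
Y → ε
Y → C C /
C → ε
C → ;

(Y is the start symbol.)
{ 'C', 'Y' }

ε-productions: Y → ε, C → ε
So Y, C are immediately nullable.
Every non-terminal is now nullable.
Nullable = { 'C', 'Y' }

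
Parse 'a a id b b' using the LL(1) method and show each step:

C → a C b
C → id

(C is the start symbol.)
LL(1) parsing maintains a stack (initially the start symbol over $) and the input. At each step: if the stack top is a terminal, match it against the current input token; if it is a non-terminal N, replace it with the RHS of M[N, lookahead] (the unique production whose predict set contains the lookahead).

Stack is shown with the top on the left.

Stack      Input         Action
-------------------------------
C $        a a id b b $  output C → a C b
a C b $    a a id b b $  match 'a'
C b $      a id b b $    output C → a C b
a C b b $  a id b b $    match 'a'
C b b $    id b b $      output C → id
id b b $   id b b $      match 'id'
b b $      b b $         match 'b'
b $        b $           match 'b'
$          $             accept

The string is accepted.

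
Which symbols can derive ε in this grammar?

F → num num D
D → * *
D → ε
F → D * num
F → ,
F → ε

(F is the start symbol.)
A non-terminal is nullable if it can derive ε (the empty string): either it has an ε-production, or it has a production whose right-hand side consists entirely of nullable non-terminals.

ε-productions: D → ε, F → ε
So D, F are immediately nullable.
Every non-terminal is now nullable.
Nullable = { 'D', 'F' }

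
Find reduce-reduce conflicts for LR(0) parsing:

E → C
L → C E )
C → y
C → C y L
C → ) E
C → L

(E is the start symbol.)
A reduce-reduce conflict occurs when an LR(0) state has two complete items [A → α .] and [B → β .] — both call for a reduction, and with no lookahead the parser cannot choose between them.

Augment with E' → E and build the canonical LR(0) collection (I0 = CLOSURE({[E' → . E]}), then GOTO on every symbol after a dot until no new states appear). It has 12 states:
  I0: { [C → . ) E], [C → . C y L], [C → . L], [C → . y], [E → . C], [E' → . E], [L → . C E )] }  — shift
  I1: { [C → ) . E], [C → . ) E], [C → . C y L], [C → . L], [C → . y], [E → . C], [L → . C E )] }  — shift
  I2: { [C → . ) E], [C → . C y L], [C → . L], [C → . y], [C → C . y L], [E → . C], [E → C .], [L → . C E )], [L → C . E )] }  — shift, reduce
  I3: { [E' → E .] }  — accept
  I4: { [C → L .] }  — reduce
  I5: { [C → y .] }  — reduce
  I6: { [L → C E . )] }  — shift
  I7: { [C → . ) E], [C → . C y L], [C → . L], [C → . y], [C → C y . L], [C → y .], [L → . C E )] }  — shift, reduce
  I8: { [C → . ) E], [C → . C y L], [C → . L], [C → . y], [C → C . y L], [E → . C], [L → . C E )], [L → C . E )] }  — shift
  I9: { [C → C y L .], [C → L .] }  — 2 reduces
  I10: { [L → C E ) .] }  — reduce
  I11: { [C → ) E .] }  — reduce

I9 contains complete items [C → C y L .], [C → L .] — reduce-reduce conflict.

Answer: Yes — I9: [C → C y L .] vs [C → L .]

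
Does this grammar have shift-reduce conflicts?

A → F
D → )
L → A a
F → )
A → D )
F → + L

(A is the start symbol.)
No shift-reduce conflicts

Augment with A' → A and build the canonical LR(0) collection (I0 = CLOSURE({[A' → . A]}), then GOTO on every symbol after a dot until no new states appear). It has 10 states:
  I0: { [A → . D )], [A → . F], [A' → . A], [D → . )], [F → . )], [F → . + L] }  — shift
  I1: { [D → ) .], [F → ) .] }  — 2 reduces
  I2: { [A → . D )], [A → . F], [D → . )], [F → + . L], [F → . )], [F → . + L], [L → . A a] }  — shift
  I3: { [A' → A .] }  — accept
  I4: { [A → D . )] }  — shift
  I5: { [A → F .] }  — reduce
  I6: { [A → D ) .] }  — reduce
  I7: { [L → A . a] }  — shift
  I8: { [F → + L .] }  — reduce
  I9: { [L → A a .] }  — reduce

No state contains both a complete item and a shift item.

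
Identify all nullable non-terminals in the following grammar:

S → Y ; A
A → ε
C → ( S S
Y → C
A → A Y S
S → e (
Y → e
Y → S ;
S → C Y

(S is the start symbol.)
ε-productions: A → ε
So A is immediately nullable.
No further non-terminal can be added: every production for the remaining non-terminals contains a terminal or a non-nullable non-terminal.
Nullable = { 'A' }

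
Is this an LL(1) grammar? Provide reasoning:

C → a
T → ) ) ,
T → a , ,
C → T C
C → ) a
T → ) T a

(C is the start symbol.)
A grammar is LL(1) if for each non-terminal N with multiple productions, the predict sets of those productions are pairwise disjoint, where PREDICT(N → α) = (FIRST(α) \ {ε}) ∪ (FOLLOW(N) if α ⇒* ε).

Relevant sets:
  FIRST(T) = { ')', 'a' }

For C:
  PREDICT(C → a) = { 'a' }
  PREDICT(C → T C) = { ')', 'a' }
  PREDICT(C → ')' a) = { ')' }
For T:
  PREDICT(T → ')' ')' ',') = { ')' }
  PREDICT(T → a ',' ',') = { 'a' }
  PREDICT(T → ')' T a) = { ')' }

Conflict found: Predict set conflict for C: { 'a' }
The grammar is NOT LL(1).

Answer: No. Predict set conflict for C: { 'a' }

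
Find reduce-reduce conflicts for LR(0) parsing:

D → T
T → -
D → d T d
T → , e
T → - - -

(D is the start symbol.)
A reduce-reduce conflict occurs when an LR(0) state has two complete items [A → α .] and [B → β .] — both call for a reduction, and with no lookahead the parser cannot choose between them.

Augment with D' → D and build the canonical LR(0) collection (I0 = CLOSURE({[D' → . D]}), then GOTO on every symbol after a dot until no new states appear). It has 11 states:
  I0: { [D → . T], [D → . d T d], [D' → . D], [T → . , e], [T → . - - -], [T → . -] }  — shift
  I1: { [T → , . e] }  — shift
  I2: { [T → - . - -], [T → - .] }  — shift, reduce
  I3: { [D' → D .] }  — accept
  I4: { [D → T .] }  — reduce
  I5: { [D → d . T d], [T → . , e], [T → . - - -], [T → . -] }  — shift
  I6: { [D → d T . d] }  — shift
  I7: { [D → d T d .] }  — reduce
  I8: { [T → - - . -] }  — shift
  I9: { [T → - - - .] }  — reduce
  I10: { [T → , e .] }  — reduce

No state contains more than one complete item.

Answer: No reduce-reduce conflicts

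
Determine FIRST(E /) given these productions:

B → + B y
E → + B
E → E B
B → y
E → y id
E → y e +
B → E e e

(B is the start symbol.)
{ '+', 'y' }

FIRST sets of the non-terminals involved (from the grammar, by fixed-point iteration):
  FIRST(E) = { '+', 'y' }

To compute FIRST(E /), process the symbols left to right:
Symbol E is a non-terminal. Add FIRST(E) \ {ε} = { '+', 'y' }
E is not nullable (ε ∉ FIRST(E)), so stop here.
FIRST(E /) = { '+', 'y' }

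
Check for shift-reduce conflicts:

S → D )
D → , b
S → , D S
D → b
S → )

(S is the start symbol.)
Augment with S' → S and build the canonical LR(0) collection (I0 = CLOSURE({[S' → . S]}), then GOTO on every symbol after a dot until no new states appear). It has 12 states:
  I0: { [D → . , b], [D → . b], [S → . )], [S → . , D S], [S → . D )], [S' → . S] }  — shift
  I1: { [S → ) .] }  — reduce
  I2: { [D → , . b], [D → . , b], [D → . b], [S → , . D S] }  — shift
  I3: { [S → D . )] }  — shift
  I4: { [S' → S .] }  — accept
  I5: { [D → b .] }  — reduce
  I6: { [S → D ) .] }  — reduce
  I7: { [D → , . b] }  — shift
  I8: { [D → . , b], [D → . b], [S → , D . S], [S → . )], [S → . , D S], [S → . D )] }  — shift
  I9: { [D → , b .], [D → b .] }  — 2 reduces
  I10: { [S → , D S .] }  — reduce
  I11: { [D → , b .] }  — reduce

No state contains both a complete item and a shift item.

Answer: No shift-reduce conflicts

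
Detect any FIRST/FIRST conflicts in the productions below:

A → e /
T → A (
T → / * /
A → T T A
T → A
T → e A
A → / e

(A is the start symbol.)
Yes. A → e '/' / A → T T A on { 'e' }; A → T T A / A → '/' e on { '/' }; T → A '(' / T → '/' '*' '/' on { '/' }; T → A '(' / T → A on { '/', 'e' }; T → A '(' / T → e A on { 'e' }; T → '/' '*' '/' / T → A on { '/' }; T → A / T → e A on { 'e' }

A FIRST/FIRST conflict occurs when two productions N → α and N → β for the same non-terminal have FIRST(α) ∩ FIRST(β) ≠ ∅ (with ε ∈ FIRST of a nullable right-hand side, so two nullable alternatives also conflict).

FIRST sets of the non-terminals at (or reachable through a nullable prefix from) the front of some alternative:
  FIRST(T) = { '/', 'e' }
  FIRST(A) = { '/', 'e' }

Productions for A:
  A → e /: FIRST = { 'e' }
  A → T T A: FIRST = { '/', 'e' }
  A → / e: FIRST = { '/' }
Productions for T:
  T → A (: FIRST = { '/', 'e' }
  T → / * /: FIRST = { '/' }
  T → A: FIRST = { '/', 'e' }
  T → e A: FIRST = { 'e' }

Conflict for A: A → e / and A → T T A
  Overlap: { 'e' }
Conflict for A: A → T T A and A → / e
  Overlap: { '/' }
Conflict for T: T → A ( and T → / * /
  Overlap: { '/' }
Conflict for T: T → A ( and T → A
  Overlap: { '/', 'e' }
Conflict for T: T → A ( and T → e A
  Overlap: { 'e' }
Conflict for T: T → / * / and T → A
  Overlap: { '/' }
Conflict for T: T → A and T → e A
  Overlap: { 'e' }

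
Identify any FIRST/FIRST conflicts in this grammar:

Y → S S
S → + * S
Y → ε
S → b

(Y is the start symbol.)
No FIRST/FIRST conflicts.

A FIRST/FIRST conflict occurs when two productions N → α and N → β for the same non-terminal have FIRST(α) ∩ FIRST(β) ≠ ∅ (with ε ∈ FIRST of a nullable right-hand side, so two nullable alternatives also conflict).

FIRST sets of the non-terminals at (or reachable through a nullable prefix from) the front of some alternative:
  FIRST(S) = { '+', 'b' }

Productions for Y:
  Y → S S: FIRST = { '+', 'b' }
  Y → ε: FIRST = { ε }
Productions for S:
  S → + * S: FIRST = { '+' }
  S → b: FIRST = { 'b' }

All alternatives of each non-terminal have pairwise disjoint FIRST sets.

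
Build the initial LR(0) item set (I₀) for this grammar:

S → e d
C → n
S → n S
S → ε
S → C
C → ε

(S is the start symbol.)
{ [C → . n], [C → .], [S → . C], [S → . e d], [S → . n S], [S → .], [S' → . S] }

First, augment the grammar with S' → S
I₀ = CLOSURE({ [S' → . S] }):
  [S' → . S] has the dot before S: add [S → . e d], [S → . n S], [S → .], [S → . C]
  [S → . C] has the dot before C: add [C → . n], [C → .]
No further items can be added.

I₀ = { [C → . n], [C → .], [S → . C], [S → . e d], [S → . n S], [S → .], [S' → . S] }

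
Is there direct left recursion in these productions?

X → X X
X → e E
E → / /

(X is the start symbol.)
Direct left recursion occurs when N → N α for some non-terminal N (the right-hand side begins with the left-hand side itself).

X → X X: LEFT RECURSIVE (starts with X)
X → e E: starts with e
E → / /: starts with '/'

The grammar has direct left recursion on: X.

Answer: Yes, X is left-recursive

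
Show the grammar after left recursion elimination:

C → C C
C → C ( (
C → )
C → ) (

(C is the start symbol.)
C is directly left-recursive. The standard transformation for
  A → A α₁ | ... | A α_m | β₁ | ... | β_n
is
  A  → β₁ A' | ... | β_n A'
  A' → α₁ A' | ... | α_m A' | ε

C → ) becomes C → ) C'
C → ) ( becomes C → ) ( C'
C → C C becomes C' → C C'
C → C ( ( becomes C' → ( ( C'
Add C' → ε

Resulting grammar:
C → ) C'
C → ) ( C'
C' → C C'
C' → ( ( C'
C' → ε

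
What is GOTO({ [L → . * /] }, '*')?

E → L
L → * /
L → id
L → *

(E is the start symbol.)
GOTO(I, '*') = CLOSURE({ [A → αX.β] : [A → α.Xβ] ∈ I, X = '*' })

Items with dot before '*', with the dot advanced:
  [L → . * /] → [L → * . /]
Closure adds nothing (no advanced item has the dot before a non-terminal).

GOTO = { [L → * . /] }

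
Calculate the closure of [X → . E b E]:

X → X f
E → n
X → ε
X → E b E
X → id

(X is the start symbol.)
Start with: [X → . E b E]
  [X → . E b E] has the dot before E: add [E → . n]
No further items can be added.

CLOSURE = { [E → . n], [X → . E b E] }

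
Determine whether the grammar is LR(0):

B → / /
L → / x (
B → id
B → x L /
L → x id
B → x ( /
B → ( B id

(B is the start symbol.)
Augment with B' → B and build the canonical LR(0) collection (I0 = CLOSURE({[B' → . B]}), then GOTO on every symbol after a dot until no new states appear). It has 18 states:
  I0: { [B → . ( B id], [B → . / /], [B → . id], [B → . x ( /], [B → . x L /], [B' → . B] }  — shift
  I1: { [B → ( . B id], [B → . ( B id], [B → . / /], [B → . id], [B → . x ( /], [B → . x L /] }  — shift
  I2: { [B → / . /] }  — shift
  I3: { [B' → B .] }  — accept
  I4: { [B → id .] }  — reduce
  I5: { [B → x . ( /], [B → x . L /], [L → . / x (], [L → . x id] }  — shift
  I6: { [B → x ( . /] }  — shift
  I7: { [L → / . x (] }  — shift
  I8: { [B → x L . /] }  — shift
  I9: { [L → x . id] }  — shift
  I10: { [L → x id .] }  — reduce
  I11: { [B → x L / .] }  — reduce
  I12: { [L → / x . (] }  — shift
  I13: { [L → / x ( .] }  — reduce
  I14: { [B → x ( / .] }  — reduce
  I15: { [B → / / .] }  — reduce
  I16: { [B → ( B . id] }  — shift
  I17: { [B → ( B id .] }  — reduce

Every state is either a pure shift/goto state or contains exactly one complete item and nothing to shift — no conflicts. The grammar is LR(0).

Answer: Yes, the grammar is LR(0)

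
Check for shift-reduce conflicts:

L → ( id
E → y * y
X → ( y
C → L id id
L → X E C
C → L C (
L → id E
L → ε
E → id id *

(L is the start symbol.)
A shift-reduce conflict occurs when an LR(0) state has both:
  - a complete (reduce) item [A → α .] (dot at the end), and
  - a shift item [B → β . c γ] (dot before a terminal).

Augment with L' → L and build the canonical LR(0) collection (I0 = CLOSURE({[L' → . L]}), then GOTO on every symbol after a dot until no new states appear). It has 21 states:
  I0: { [L → . ( id], [L → . X E C], [L → . id E], [L → .], [L' → . L], [X → . ( y] }  — shift, reduce
  I1: { [L → ( . id], [X → ( . y] }  — shift
  I2: { [L' → L .] }  — accept
  I3: { [E → . id id *], [E → . y * y], [L → X . E C] }  — shift
  I4: { [E → . id id *], [E → . y * y], [L → id . E] }  — shift
  I5: { [L → id E .] }  — reduce
  I6: { [E → id . id *] }  — shift
  I7: { [E → y . * y] }  — shift
  I8: { [E → y * . y] }  — shift
  I9: { [E → y * y .] }  — reduce
  I10: { [E → id id . *] }  — shift
  I11: { [E → id id * .] }  — reduce
  I12: { [C → . L C (], [C → . L id id], [L → . ( id], [L → . X E C], [L → . id E], [L → .], [L → X E . C], [X → . ( y] }  — shift, reduce
  I13: { [L → X E C .] }  — reduce
  I14: { [C → . L C (], [C → . L id id], [C → L . C (], [C → L . id id], [L → . ( id], [L → . X E C], [L → . id E], [L → .], [X → . ( y] }  — shift, reduce
  I15: { [C → L C . (] }  — shift
  I16: { [C → L id . id], [E → . id id *], [E → . y * y], [L → id . E] }  — shift
  I17: { [C → L id id .], [E → id . id *] }  — shift, reduce
  I18: { [C → L C ( .] }  — reduce
  I19: { [L → ( id .] }  — reduce
  I20: { [X → ( y .] }  — reduce

I0 contains reduce item [L → .] and shift items [L → . ( id], [L → . id E], [X → . ( y] — shift-reduce conflict.
I12 contains reduce item [L → .] and shift items [L → . ( id], [L → . id E], [X → . ( y] — shift-reduce conflict.
I14 contains reduce item [L → .] and shift items [C → L . id id], [L → . ( id], [L → . id E], [X → . ( y] — shift-reduce conflict.
I17 contains reduce item [C → L id id .] and shift item [E → id . id *] — shift-reduce conflict.

Answer: Yes — I0: [L → .] vs [L → . ( id]; I12: [L → .] vs [L → . ( id]; I14: [L → .] vs [C → L . id id]; I17: [C → L id id .] vs [E → id . id *]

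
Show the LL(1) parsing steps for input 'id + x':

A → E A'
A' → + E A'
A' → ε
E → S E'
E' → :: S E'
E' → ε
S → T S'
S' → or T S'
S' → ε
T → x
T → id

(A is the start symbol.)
LL(1) parsing maintains a stack (initially the start symbol over $) and the input. At each step: if the stack top is a terminal, match it against the current input token; if it is a non-terminal N, replace it with the RHS of M[N, lookahead] (the unique production whose predict set contains the lookahead).

Stack is shown with the top on the left.

Stack          Input     Action
-------------------------------
A $            id + x $  output A → E A'
E A' $         id + x $  output E → S E'
S E' A' $      id + x $  output S → T S'
T S' E' A' $   id + x $  output T → id
id S' E' A' $  id + x $  match 'id'
S' E' A' $     + x $     output S' → ε
E' A' $        + x $     output E' → ε
A' $           + x $     output A' → + E A'
+ E A' $       + x $     match '+'
E A' $         x $       output E → S E'
S E' A' $      x $       output S → T S'
T S' E' A' $   x $       output T → x
x S' E' A' $   x $       match 'x'
S' E' A' $     $         output S' → ε
E' A' $        $         output E' → ε
A' $           $         output A' → ε
$              $         accept

The string is accepted.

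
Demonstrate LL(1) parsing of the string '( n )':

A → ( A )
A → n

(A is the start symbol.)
Stack is shown with the top on the left.

Stack    Input    Action
------------------------
A $      ( n ) $  output A → ( A )
( A ) $  ( n ) $  match '('
A ) $    n ) $    output A → n
n ) $    n ) $    match 'n'
) $      ) $      match ')'
$        $        accept

The string is accepted.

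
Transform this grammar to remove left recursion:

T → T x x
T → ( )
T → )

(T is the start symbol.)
T → ( ) T'
T → ) T'
T' → x x T'
T' → ε

T is directly left-recursive. The standard transformation for
  A → A α₁ | ... | A α_m | β₁ | ... | β_n
is
  A  → β₁ A' | ... | β_n A'
  A' → α₁ A' | ... | α_m A' | ε

T → ( ) becomes T → ( ) T'
T → ) becomes T → ) T'
T → T x x becomes T' → x x T'
Add T' → ε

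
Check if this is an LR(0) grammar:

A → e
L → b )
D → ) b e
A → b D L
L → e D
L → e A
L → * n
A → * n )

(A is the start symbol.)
Yes, the grammar is LR(0)

A grammar is LR(0) if no state in the canonical LR(0) collection has:
  - both a shift item (dot before a terminal) and a complete item (shift-reduce conflict), or
  - two or more complete items (reduce-reduce conflict; the accept item [A' → A .] counts as a complete item here).

Augment with A' → A and build the canonical LR(0) collection (I0 = CLOSURE({[A' → . A]}), then GOTO on every symbol after a dot until no new states appear). It has 19 states:
  I0: { [A → . * n )], [A → . b D L], [A → . e], [A' → . A] }  — shift
  I1: { [A → * . n )] }  — shift
  I2: { [A' → A .] }  — accept
  I3: { [A → b . D L], [D → . ) b e] }  — shift
  I4: { [A → e .] }  — reduce
  I5: { [D → ) . b e] }  — shift
  I6: { [A → b D . L], [L → . * n], [L → . b )], [L → . e A], [L → . e D] }  — shift
  I7: { [L → * . n] }  — shift
  I8: { [A → b D L .] }  — reduce
  I9: { [L → b . )] }  — shift
  I10: { [A → . * n )], [A → . b D L], [A → . e], [D → . ) b e], [L → e . A], [L → e . D] }  — shift
  I11: { [L → e A .] }  — reduce
  I12: { [L → e D .] }  — reduce
  I13: { [L → b ) .] }  — reduce
  I14: { [L → * n .] }  — reduce
  I15: { [D → ) b . e] }  — shift
  I16: { [D → ) b e .] }  — reduce
  I17: { [A → * n . )] }  — shift
  I18: { [A → * n ) .] }  — reduce

Every state is either a pure shift/goto state or contains exactly one complete item and nothing to shift — no conflicts. The grammar is LR(0).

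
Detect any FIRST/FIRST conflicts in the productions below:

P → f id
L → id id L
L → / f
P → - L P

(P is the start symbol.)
A FIRST/FIRST conflict occurs when two productions N → α and N → β for the same non-terminal have FIRST(α) ∩ FIRST(β) ≠ ∅ (with ε ∈ FIRST of a nullable right-hand side, so two nullable alternatives also conflict).

Productions for P:
  P → f id: FIRST = { 'f' }
  P → - L P: FIRST = { '-' }
Productions for L:
  L → id id L: FIRST = { 'id' }
  L → / f: FIRST = { '/' }

All alternatives of each non-terminal have pairwise disjoint FIRST sets.

Answer: No FIRST/FIRST conflicts.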